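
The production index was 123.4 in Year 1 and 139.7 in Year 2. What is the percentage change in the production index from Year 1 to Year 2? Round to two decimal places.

Change = (139.7 − 123.4) / 123.4 × 100
       = 16.3 / 123.4 × 100 = 13.2091%

13.21%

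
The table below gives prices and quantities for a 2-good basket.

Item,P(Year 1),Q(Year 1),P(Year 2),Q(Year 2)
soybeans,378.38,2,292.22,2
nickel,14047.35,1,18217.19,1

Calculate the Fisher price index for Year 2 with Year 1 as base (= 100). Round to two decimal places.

Laspeyres component (base-period weights):
ΣP(Year 2)Q(Year 1) = 292.22×2 + 18217.19×1 = 584.44 + 18217.19 = 18801.63
ΣP(Year 1)Q(Year 1) = 378.38×2 + 14047.35×1 = 756.76 + 14047.35 = 14804.11
L = 18801.63 / 14804.11 × 100 = 127.0028
Paasche component (current-period weights):
ΣP(Year 2)Q(Year 2) = 292.22×2 + 18217.19×1 = 584.44 + 18217.19 = 18801.63
ΣP(Year 1)Q(Year 2) = 378.38×2 + 14047.35×1 = 756.76 + 14047.35 = 14804.11
P = 18801.63 / 14804.11 × 100 = 127.0028
Fisher = √(L × P) = √(127.0028 × 127.0028) = 127.0028

127.00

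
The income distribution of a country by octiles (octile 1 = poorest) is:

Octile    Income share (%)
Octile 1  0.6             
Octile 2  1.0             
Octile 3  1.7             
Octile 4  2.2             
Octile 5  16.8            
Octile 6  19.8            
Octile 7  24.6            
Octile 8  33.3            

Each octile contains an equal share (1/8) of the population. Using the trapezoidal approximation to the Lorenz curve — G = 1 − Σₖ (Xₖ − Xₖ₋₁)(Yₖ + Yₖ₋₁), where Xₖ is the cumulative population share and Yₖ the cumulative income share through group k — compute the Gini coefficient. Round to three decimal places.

Cumulative income shares Yₖ: 0.0060, 0.0160, 0.0330, 0.0550, 0.2230, 0.4210, 0.6670, 1.0000
Σ (Xₖ−Xₖ₋₁)(Yₖ+Yₖ₋₁) = (1/8)(0.0060+0.0000) + (1/8)(0.0160+0.0060) + (1/8)(0.0330+0.0160) + (1/8)(0.0550+0.0330) + (1/8)(0.2230+0.0550) + (1/8)(0.4210+0.2230) + (1/8)(0.6670+0.4210) + (1/8)(1.0000+0.6670)
  = 0.0008 + 0.0027 + 0.0061 + 0.0110 + 0.0348 + 0.0805 + 0.1360 + 0.2084 = 0.4803
G = 1 − 0.4803 = 0.5197

0.520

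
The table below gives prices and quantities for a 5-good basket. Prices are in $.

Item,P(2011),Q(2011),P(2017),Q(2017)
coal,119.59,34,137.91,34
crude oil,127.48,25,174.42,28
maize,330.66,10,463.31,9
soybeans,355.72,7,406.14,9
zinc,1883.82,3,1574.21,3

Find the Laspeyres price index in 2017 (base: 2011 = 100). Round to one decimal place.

113.6

Laspeyres price index uses base-period quantities as weights.
ΣP(2017)·Q(2011) = 137.91×34 + 174.42×25 + 463.31×10 + 406.14×7 + 1574.21×3 = 4688.94 + 4360.5 + 4633.1 + 2842.98 + 4722.63 = 21248.15
ΣP(2011)·Q(2011) = 119.59×34 + 127.48×25 + 330.66×10 + 355.72×7 + 1883.82×3 = 4066.06 + 3187 + 3306.6 + 2490.04 + 5651.46 = 18701.16
Index = 21248.15 / 18701.16 × 100 = 113.6194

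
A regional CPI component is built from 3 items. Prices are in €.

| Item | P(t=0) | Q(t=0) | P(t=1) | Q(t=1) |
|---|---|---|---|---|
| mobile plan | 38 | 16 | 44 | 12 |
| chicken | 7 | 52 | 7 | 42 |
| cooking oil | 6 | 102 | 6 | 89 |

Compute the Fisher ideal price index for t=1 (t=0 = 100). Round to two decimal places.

105.83

Laspeyres component (base-period weights):
ΣP(t=1)Q(t=0) = 44×16 + 7×52 + 6×102 = 704 + 364 + 612 = 1680
ΣP(t=0)Q(t=0) = 38×16 + 7×52 + 6×102 = 608 + 364 + 612 = 1584
L = 1680 / 1584 × 100 = 106.0606
Paasche component (current-period weights):
ΣP(t=1)Q(t=1) = 44×12 + 7×42 + 6×89 = 528 + 294 + 534 = 1356
ΣP(t=0)Q(t=1) = 38×12 + 7×42 + 6×89 = 456 + 294 + 534 = 1284
P = 1356 / 1284 × 100 = 105.6075
Fisher = √(L × P) = √(106.0606 × 105.6075) = 105.8338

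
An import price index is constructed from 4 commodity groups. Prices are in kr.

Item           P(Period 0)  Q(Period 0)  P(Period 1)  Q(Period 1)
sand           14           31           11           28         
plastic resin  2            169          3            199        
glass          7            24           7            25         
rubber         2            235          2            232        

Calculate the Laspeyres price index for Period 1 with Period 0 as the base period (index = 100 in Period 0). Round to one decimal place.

105.4

Laspeyres price index uses base-period quantities as weights.
ΣP(Period 1)·Q(Period 0) = 11×31 + 3×169 + 7×24 + 2×235 = 341 + 507 + 168 + 470 = 1486
ΣP(Period 0)·Q(Period 0) = 14×31 + 2×169 + 7×24 + 2×235 = 434 + 338 + 168 + 470 = 1410
Index = 1486 / 1410 × 100 = 105.3901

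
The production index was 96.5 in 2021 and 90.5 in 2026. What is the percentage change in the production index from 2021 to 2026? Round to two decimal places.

Change = (90.5 − 96.5) / 96.5 × 100
       = -6.0 / 96.5 × 100 = -6.2176%

-6.22%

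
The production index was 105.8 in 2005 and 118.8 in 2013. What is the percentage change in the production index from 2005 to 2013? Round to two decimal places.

12.29%

Change = (118.8 − 105.8) / 105.8 × 100
       = 13.0 / 105.8 × 100 = 12.2873%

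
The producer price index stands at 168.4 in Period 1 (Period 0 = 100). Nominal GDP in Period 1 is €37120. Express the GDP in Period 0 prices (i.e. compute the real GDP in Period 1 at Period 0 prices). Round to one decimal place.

Real = Nominal ÷ (Index/100) = 37120 ÷ (168.4/100)
     = 37120 ÷ 1.684 = 22042.7553

22042.8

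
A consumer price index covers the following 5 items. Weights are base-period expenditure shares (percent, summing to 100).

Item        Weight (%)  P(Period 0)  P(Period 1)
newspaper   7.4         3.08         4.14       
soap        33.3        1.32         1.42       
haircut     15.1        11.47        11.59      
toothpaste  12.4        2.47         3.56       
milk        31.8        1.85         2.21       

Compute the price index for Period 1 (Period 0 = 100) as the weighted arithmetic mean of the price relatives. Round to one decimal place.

newspaper: 7.4 × (4.14/3.08) = 7.4 × 1.344156 = 9.9468
soap: 33.3 × (1.42/1.32) = 33.3 × 1.075758 = 35.8227
haircut: 15.1 × (11.59/11.47) = 15.1 × 1.010462 = 15.2580
toothpaste: 12.4 × (3.56/2.47) = 12.4 × 1.441296 = 17.8721
milk: 31.8 × (2.21/1.85) = 31.8 × 1.194595 = 37.9881
Index = Σ wᵢ·(p₁ᵢ/p₀ᵢ) = 9.9468 + 35.8227 + 15.2580 + 17.8721 + 37.9881 = 116.8876

116.9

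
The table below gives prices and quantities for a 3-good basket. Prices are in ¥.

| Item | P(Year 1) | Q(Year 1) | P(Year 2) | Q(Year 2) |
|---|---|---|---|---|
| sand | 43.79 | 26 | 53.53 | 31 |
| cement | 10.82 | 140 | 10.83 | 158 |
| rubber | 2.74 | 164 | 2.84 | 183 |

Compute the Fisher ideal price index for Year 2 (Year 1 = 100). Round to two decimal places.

108.88

Laspeyres component (base-period weights):
ΣP(Year 2)Q(Year 1) = 53.53×26 + 10.83×140 + 2.84×164 = 1391.78 + 1516.2 + 465.76 = 3373.74
ΣP(Year 1)Q(Year 1) = 43.79×26 + 10.82×140 + 2.74×164 = 1138.54 + 1514.8 + 449.36 = 3102.7
L = 3373.74 / 3102.7 × 100 = 108.7356
Paasche component (current-period weights):
ΣP(Year 2)Q(Year 2) = 53.53×31 + 10.83×158 + 2.84×183 = 1659.43 + 1711.14 + 519.72 = 3890.29
ΣP(Year 1)Q(Year 2) = 43.79×31 + 10.82×158 + 2.74×183 = 1357.49 + 1709.56 + 501.42 = 3568.47
P = 3890.29 / 3568.47 × 100 = 109.0184
Fisher = √(L × P) = √(108.7356 × 109.0184) = 108.8769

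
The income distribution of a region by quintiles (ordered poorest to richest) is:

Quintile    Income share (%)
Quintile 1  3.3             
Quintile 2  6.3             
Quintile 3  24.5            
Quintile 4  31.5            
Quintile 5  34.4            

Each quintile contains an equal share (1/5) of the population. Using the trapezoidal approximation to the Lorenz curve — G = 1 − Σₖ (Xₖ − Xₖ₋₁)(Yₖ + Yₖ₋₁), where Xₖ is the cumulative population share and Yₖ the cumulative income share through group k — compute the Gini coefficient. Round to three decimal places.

Cumulative income shares Yₖ: 0.0330, 0.0960, 0.3410, 0.6560, 1.0000
Σ (Xₖ−Xₖ₋₁)(Yₖ+Yₖ₋₁) = (1/5)(0.0330+0.0000) + (1/5)(0.0960+0.0330) + (1/5)(0.3410+0.0960) + (1/5)(0.6560+0.3410) + (1/5)(1.0000+0.6560)
  = 0.0066 + 0.0258 + 0.0874 + 0.1994 + 0.3312 = 0.6504
G = 1 − 0.6504 = 0.3496

0.350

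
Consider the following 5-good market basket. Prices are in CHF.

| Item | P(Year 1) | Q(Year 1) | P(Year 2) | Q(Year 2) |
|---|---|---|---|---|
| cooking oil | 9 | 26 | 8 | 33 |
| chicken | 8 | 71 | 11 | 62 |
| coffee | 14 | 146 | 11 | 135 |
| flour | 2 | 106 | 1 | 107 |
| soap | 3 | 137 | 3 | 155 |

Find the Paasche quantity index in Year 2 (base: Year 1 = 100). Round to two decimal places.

Paasche quantity index uses current-period prices as weights.
ΣP(Year 2)·Q(Year 2) = 8×33 + 11×62 + 11×135 + 1×107 + 3×155 = 264 + 682 + 1485 + 107 + 465 = 3003
ΣP(Year 2)·Q(Year 1) = 8×26 + 11×71 + 11×146 + 1×106 + 3×137 = 208 + 781 + 1606 + 106 + 411 = 3112
Index = 3003 / 3112 × 100 = 96.4974

96.50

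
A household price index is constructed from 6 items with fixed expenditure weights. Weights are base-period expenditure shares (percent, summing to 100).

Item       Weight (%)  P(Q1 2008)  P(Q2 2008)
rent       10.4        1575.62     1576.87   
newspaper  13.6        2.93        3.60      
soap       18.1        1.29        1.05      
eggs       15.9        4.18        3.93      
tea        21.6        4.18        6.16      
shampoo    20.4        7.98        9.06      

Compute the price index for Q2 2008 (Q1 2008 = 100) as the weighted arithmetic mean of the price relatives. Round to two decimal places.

rent: 10.4 × (1576.87/1575.62) = 10.4 × 1.000793 = 10.4083
newspaper: 13.6 × (3.60/2.93) = 13.6 × 1.228669 = 16.7099
soap: 18.1 × (1.05/1.29) = 18.1 × 0.813953 = 14.7326
eggs: 15.9 × (3.93/4.18) = 15.9 × 0.940191 = 14.9490
tea: 21.6 × (6.16/4.18) = 21.6 × 1.473684 = 31.8316
shampoo: 20.4 × (9.06/7.98) = 20.4 × 1.135338 = 23.1609
Index = Σ wᵢ·(p₁ᵢ/p₀ᵢ) = 10.4083 + 16.7099 + 14.7326 + 14.9490 + 31.8316 + 23.1609 = 111.7922

111.79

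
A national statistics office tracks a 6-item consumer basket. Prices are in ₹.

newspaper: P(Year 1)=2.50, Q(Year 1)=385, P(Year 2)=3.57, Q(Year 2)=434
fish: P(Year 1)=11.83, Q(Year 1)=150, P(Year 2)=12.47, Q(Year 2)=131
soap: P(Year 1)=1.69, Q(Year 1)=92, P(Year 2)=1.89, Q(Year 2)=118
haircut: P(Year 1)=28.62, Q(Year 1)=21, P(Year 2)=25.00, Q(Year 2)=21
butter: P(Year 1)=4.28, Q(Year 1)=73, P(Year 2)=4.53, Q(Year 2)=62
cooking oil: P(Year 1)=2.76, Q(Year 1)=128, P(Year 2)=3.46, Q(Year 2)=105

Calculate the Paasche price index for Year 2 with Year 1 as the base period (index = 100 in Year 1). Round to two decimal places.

Paasche price index uses current-period quantities as weights.
ΣP(Year 2)·Q(Year 2) = 3.57×434 + 12.47×131 + 1.89×118 + 25.00×21 + 4.53×62 + 3.46×105 = 1549.38 + 1633.57 + 223.02 + 525 + 280.86 + 363.3 = 4575.13
ΣP(Year 1)·Q(Year 2) = 2.50×434 + 11.83×131 + 1.69×118 + 28.62×21 + 4.28×62 + 2.76×105 = 1085 + 1549.73 + 199.42 + 601.02 + 265.36 + 289.8 = 3990.33
Index = 4575.13 / 3990.33 × 100 = 114.6554

114.66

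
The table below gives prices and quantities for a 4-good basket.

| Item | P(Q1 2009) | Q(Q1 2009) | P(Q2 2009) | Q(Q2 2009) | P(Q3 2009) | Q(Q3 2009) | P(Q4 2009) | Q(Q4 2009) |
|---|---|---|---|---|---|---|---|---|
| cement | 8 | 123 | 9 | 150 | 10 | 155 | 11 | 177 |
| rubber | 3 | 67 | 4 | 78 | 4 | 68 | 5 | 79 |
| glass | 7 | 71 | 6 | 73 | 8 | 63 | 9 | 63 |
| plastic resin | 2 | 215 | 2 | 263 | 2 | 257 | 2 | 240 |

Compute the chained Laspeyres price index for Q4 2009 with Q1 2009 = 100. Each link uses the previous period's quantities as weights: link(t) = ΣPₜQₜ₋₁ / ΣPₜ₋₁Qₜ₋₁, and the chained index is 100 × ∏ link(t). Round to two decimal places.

Link Q1 2009→Q2 2009:
ΣP(Q2 2009)Q(Q1 2009) = 9×123 + 4×67 + 6×71 + 2×215 = 1107 + 268 + 426 + 430 = 2231
ΣP(Q1 2009)Q(Q1 2009) = 8×123 + 3×67 + 7×71 + 2×215 = 984 + 201 + 497 + 430 = 2112
link = 2231/2112 = 1.056345
Link Q2 2009→Q3 2009:
ΣP(Q3 2009)Q(Q2 2009) = 10×150 + 4×78 + 8×73 + 2×263 = 1500 + 312 + 584 + 526 = 2922
ΣP(Q2 2009)Q(Q2 2009) = 9×150 + 4×78 + 6×73 + 2×263 = 1350 + 312 + 438 + 526 = 2626
link = 2922/2626 = 1.112719
Link Q3 2009→Q4 2009:
ΣP(Q4 2009)Q(Q3 2009) = 11×155 + 5×68 + 9×63 + 2×257 = 1705 + 340 + 567 + 514 = 3126
ΣP(Q3 2009)Q(Q3 2009) = 10×155 + 4×68 + 8×63 + 2×257 = 1550 + 272 + 504 + 514 = 2840
link = 3126/2840 = 1.100704
Chained index = 100 × 1.056345 × 1.112719 × 1.100704 = 129.3784

129.38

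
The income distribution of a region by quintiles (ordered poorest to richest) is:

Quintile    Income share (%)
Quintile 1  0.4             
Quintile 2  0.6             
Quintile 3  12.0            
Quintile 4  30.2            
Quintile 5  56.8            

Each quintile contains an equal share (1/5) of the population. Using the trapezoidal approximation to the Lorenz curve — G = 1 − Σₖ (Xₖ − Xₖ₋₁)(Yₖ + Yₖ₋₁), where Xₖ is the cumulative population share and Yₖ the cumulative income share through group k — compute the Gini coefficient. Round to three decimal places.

Cumulative income shares Yₖ: 0.0040, 0.0100, 0.1300, 0.4320, 1.0000
Σ (Xₖ−Xₖ₋₁)(Yₖ+Yₖ₋₁) = (1/5)(0.0040+0.0000) + (1/5)(0.0100+0.0040) + (1/5)(0.1300+0.0100) + (1/5)(0.4320+0.1300) + (1/5)(1.0000+0.4320)
  = 0.0008 + 0.0028 + 0.0280 + 0.1124 + 0.2864 = 0.4304
G = 1 − 0.4304 = 0.5696

0.570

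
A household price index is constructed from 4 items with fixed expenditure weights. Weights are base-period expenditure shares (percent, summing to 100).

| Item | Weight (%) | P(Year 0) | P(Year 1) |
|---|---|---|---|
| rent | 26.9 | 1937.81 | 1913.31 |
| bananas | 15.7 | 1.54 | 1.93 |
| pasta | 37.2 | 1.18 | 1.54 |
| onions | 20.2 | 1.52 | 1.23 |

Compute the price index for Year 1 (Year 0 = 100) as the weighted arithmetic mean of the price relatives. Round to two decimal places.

111.13

rent: 26.9 × (1913.31/1937.81) = 26.9 × 0.987357 = 26.5599
bananas: 15.7 × (1.93/1.54) = 15.7 × 1.253247 = 19.6760
pasta: 37.2 × (1.54/1.18) = 37.2 × 1.305085 = 48.5492
onions: 20.2 × (1.23/1.52) = 20.2 × 0.809211 = 16.3461
Index = Σ wᵢ·(p₁ᵢ/p₀ᵢ) = 26.5599 + 19.6760 + 48.5492 + 16.3461 = 111.1311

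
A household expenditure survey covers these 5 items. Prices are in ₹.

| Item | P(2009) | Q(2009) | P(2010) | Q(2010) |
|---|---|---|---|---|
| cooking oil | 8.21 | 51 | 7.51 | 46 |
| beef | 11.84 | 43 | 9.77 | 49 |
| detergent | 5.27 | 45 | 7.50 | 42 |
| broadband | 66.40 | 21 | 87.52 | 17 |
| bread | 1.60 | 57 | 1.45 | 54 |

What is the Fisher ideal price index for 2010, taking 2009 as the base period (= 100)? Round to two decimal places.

Laspeyres component (base-period weights):
ΣP(2010)Q(2009) = 7.51×51 + 9.77×43 + 7.50×45 + 87.52×21 + 1.45×57 = 383.01 + 420.11 + 337.5 + 1837.92 + 82.65 = 3061.19
ΣP(2009)Q(2009) = 8.21×51 + 11.84×43 + 5.27×45 + 66.40×21 + 1.60×57 = 418.71 + 509.12 + 237.15 + 1394.4 + 91.2 = 2650.58
L = 3061.19 / 2650.58 × 100 = 115.4913
Paasche component (current-period weights):
ΣP(2010)Q(2010) = 7.51×46 + 9.77×49 + 7.50×42 + 87.52×17 + 1.45×54 = 345.46 + 478.73 + 315 + 1487.84 + 78.3 = 2705.33
ΣP(2009)Q(2010) = 8.21×46 + 11.84×49 + 5.27×42 + 66.40×17 + 1.60×54 = 377.66 + 580.16 + 221.34 + 1128.8 + 86.4 = 2394.36
P = 2705.33 / 2394.36 × 100 = 112.9876
Fisher = √(L × P) = √(115.4913 × 112.9876) = 114.2326

114.23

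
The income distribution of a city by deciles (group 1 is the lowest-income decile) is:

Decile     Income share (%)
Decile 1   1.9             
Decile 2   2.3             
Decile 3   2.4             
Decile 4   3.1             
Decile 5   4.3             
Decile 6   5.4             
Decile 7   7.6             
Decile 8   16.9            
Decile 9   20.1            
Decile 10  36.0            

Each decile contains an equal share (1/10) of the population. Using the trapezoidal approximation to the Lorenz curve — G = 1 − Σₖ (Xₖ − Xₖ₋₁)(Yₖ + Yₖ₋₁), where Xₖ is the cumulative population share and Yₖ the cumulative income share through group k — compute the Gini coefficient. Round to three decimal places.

Cumulative income shares Yₖ: 0.0190, 0.0420, 0.0660, 0.0970, 0.1400, 0.1940, 0.2700, 0.4390, 0.6400, 1.0000
Σ (Xₖ−Xₖ₋₁)(Yₖ+Yₖ₋₁) = (1/10)(0.0190+0.0000) + (1/10)(0.0420+0.0190) + (1/10)(0.0660+0.0420) + (1/10)(0.0970+0.0660) + (1/10)(0.1400+0.0970) + (1/10)(0.1940+0.1400) + (1/10)(0.2700+0.1940) + (1/10)(0.4390+0.2700) + (1/10)(0.6400+0.4390) + (1/10)(1.0000+0.6400)
  = 0.0019 + 0.0061 + 0.0108 + 0.0163 + 0.0237 + 0.0334 + 0.0464 + 0.0709 + 0.1079 + 0.1640 = 0.4814
G = 1 − 0.4814 = 0.5186

0.519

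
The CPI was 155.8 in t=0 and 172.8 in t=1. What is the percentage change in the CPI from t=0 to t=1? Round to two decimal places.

Change = (172.8 − 155.8) / 155.8 × 100
       = 17.0 / 155.8 × 100 = 10.9114%

10.91%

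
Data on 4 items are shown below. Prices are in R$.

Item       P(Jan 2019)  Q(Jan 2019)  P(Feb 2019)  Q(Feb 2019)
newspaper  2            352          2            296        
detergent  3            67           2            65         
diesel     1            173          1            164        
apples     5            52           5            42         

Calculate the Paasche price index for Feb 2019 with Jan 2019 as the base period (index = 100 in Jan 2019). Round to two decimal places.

Paasche price index uses current-period quantities as weights.
ΣP(Feb 2019)·Q(Feb 2019) = 2×296 + 2×65 + 1×164 + 5×42 = 592 + 130 + 164 + 210 = 1096
ΣP(Jan 2019)·Q(Feb 2019) = 2×296 + 3×65 + 1×164 + 5×42 = 592 + 195 + 164 + 210 = 1161
Index = 1096 / 1161 × 100 = 94.4014

94.40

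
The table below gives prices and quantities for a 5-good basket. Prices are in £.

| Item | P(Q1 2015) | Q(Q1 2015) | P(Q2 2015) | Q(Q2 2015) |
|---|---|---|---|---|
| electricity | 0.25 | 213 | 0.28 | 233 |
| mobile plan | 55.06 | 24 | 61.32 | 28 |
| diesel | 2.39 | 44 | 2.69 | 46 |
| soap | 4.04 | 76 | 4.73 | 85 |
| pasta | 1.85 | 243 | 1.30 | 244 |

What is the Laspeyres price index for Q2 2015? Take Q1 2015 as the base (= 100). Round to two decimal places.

Laspeyres price index uses base-period quantities as weights.
ΣP(Q2 2015)·Q(Q1 2015) = 0.28×213 + 61.32×24 + 2.69×44 + 4.73×76 + 1.30×243 = 59.64 + 1471.68 + 118.36 + 359.48 + 315.9 = 2325.06
ΣP(Q1 2015)·Q(Q1 2015) = 0.25×213 + 55.06×24 + 2.39×44 + 4.04×76 + 1.85×243 = 53.25 + 1321.44 + 105.16 + 307.04 + 449.55 = 2236.44
Index = 2325.06 / 2236.44 × 100 = 103.9625

103.96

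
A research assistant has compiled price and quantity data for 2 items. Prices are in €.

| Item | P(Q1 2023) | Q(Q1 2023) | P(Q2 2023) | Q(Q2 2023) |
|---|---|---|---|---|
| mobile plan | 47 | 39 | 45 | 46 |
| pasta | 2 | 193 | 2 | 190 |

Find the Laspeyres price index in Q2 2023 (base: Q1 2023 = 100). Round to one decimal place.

Laspeyres price index uses base-period quantities as weights.
ΣP(Q2 2023)·Q(Q1 2023) = 45×39 + 2×193 = 1755 + 386 = 2141
ΣP(Q1 2023)·Q(Q1 2023) = 47×39 + 2×193 = 1833 + 386 = 2219
Index = 2141 / 2219 × 100 = 96.4849

96.5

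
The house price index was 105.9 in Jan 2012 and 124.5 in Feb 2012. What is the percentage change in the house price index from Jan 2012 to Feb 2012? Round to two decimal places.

Change = (124.5 − 105.9) / 105.9 × 100
       = 18.6 / 105.9 × 100 = 17.5637%

17.56%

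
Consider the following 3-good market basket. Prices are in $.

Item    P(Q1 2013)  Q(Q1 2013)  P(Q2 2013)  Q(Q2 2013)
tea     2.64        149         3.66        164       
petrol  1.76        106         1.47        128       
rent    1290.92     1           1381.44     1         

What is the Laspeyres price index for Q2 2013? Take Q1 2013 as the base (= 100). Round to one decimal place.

111.3

Laspeyres price index uses base-period quantities as weights.
ΣP(Q2 2013)·Q(Q1 2013) = 3.66×149 + 1.47×106 + 1381.44×1 = 545.34 + 155.82 + 1381.44 = 2082.6
ΣP(Q1 2013)·Q(Q1 2013) = 2.64×149 + 1.76×106 + 1290.92×1 = 393.36 + 186.56 + 1290.92 = 1870.84
Index = 2082.6 / 1870.84 × 100 = 111.3190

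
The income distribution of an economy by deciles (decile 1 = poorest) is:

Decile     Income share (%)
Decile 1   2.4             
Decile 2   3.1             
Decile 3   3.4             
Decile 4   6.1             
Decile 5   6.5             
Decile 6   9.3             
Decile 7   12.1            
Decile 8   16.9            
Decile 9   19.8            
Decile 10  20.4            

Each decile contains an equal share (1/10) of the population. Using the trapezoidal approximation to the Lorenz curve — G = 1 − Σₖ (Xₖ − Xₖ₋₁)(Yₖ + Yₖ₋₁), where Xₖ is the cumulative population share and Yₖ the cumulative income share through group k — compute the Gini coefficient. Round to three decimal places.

0.367

Cumulative income shares Yₖ: 0.0240, 0.0550, 0.0890, 0.1500, 0.2150, 0.3080, 0.4290, 0.5980, 0.7960, 1.0000
Σ (Xₖ−Xₖ₋₁)(Yₖ+Yₖ₋₁) = (1/10)(0.0240+0.0000) + (1/10)(0.0550+0.0240) + (1/10)(0.0890+0.0550) + (1/10)(0.1500+0.0890) + (1/10)(0.2150+0.1500) + (1/10)(0.3080+0.2150) + (1/10)(0.4290+0.3080) + (1/10)(0.5980+0.4290) + (1/10)(0.7960+0.5980) + (1/10)(1.0000+0.7960)
  = 0.0024 + 0.0079 + 0.0144 + 0.0239 + 0.0365 + 0.0523 + 0.0737 + 0.1027 + 0.1394 + 0.1796 = 0.6328
G = 1 − 0.6328 = 0.3672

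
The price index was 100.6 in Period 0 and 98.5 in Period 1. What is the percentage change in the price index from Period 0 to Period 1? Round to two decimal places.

-2.09%

Change = (98.5 − 100.6) / 100.6 × 100
       = -2.1 / 100.6 × 100 = -2.0875%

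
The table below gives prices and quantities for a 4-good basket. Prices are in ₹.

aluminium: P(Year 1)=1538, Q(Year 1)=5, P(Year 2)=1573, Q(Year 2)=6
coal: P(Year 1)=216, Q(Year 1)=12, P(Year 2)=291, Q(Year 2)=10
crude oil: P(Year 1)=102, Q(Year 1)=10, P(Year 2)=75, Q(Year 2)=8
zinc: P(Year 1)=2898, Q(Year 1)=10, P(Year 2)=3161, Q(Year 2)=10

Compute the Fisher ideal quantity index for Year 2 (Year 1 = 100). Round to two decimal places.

102.08

Laspeyres component (base-period weights):
ΣP(Year 1)Q(Year 2) = 1538×6 + 216×10 + 102×8 + 2898×10 = 9228 + 2160 + 816 + 28980 = 41184
ΣP(Year 1)Q(Year 1) = 1538×5 + 216×12 + 102×10 + 2898×10 = 7690 + 2592 + 1020 + 28980 = 40282
L = 41184 / 40282 × 100 = 102.2392
Paasche component (current-period weights):
ΣP(Year 2)Q(Year 2) = 1573×6 + 291×10 + 75×8 + 3161×10 = 9438 + 2910 + 600 + 31610 = 44558
ΣP(Year 2)Q(Year 1) = 1573×5 + 291×12 + 75×10 + 3161×10 = 7865 + 3492 + 750 + 31610 = 43717
P = 44558 / 43717 × 100 = 101.9237
Fisher = √(L × P) = √(102.2392 × 101.9237) = 102.0814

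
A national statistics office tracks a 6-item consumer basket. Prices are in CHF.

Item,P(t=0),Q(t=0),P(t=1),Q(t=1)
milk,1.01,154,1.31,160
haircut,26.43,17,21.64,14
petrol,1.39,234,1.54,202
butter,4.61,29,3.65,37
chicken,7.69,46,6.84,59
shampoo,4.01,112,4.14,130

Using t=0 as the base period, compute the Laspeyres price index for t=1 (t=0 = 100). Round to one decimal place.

97.2

Laspeyres price index uses base-period quantities as weights.
ΣP(t=1)·Q(t=0) = 1.31×154 + 21.64×17 + 1.54×234 + 3.65×29 + 6.84×46 + 4.14×112 = 201.74 + 367.88 + 360.36 + 105.85 + 314.64 + 463.68 = 1814.15
ΣP(t=0)·Q(t=0) = 1.01×154 + 26.43×17 + 1.39×234 + 4.61×29 + 7.69×46 + 4.01×112 = 155.54 + 449.31 + 325.26 + 133.69 + 353.74 + 449.12 = 1866.66
Index = 1814.15 / 1866.66 × 100 = 97.1870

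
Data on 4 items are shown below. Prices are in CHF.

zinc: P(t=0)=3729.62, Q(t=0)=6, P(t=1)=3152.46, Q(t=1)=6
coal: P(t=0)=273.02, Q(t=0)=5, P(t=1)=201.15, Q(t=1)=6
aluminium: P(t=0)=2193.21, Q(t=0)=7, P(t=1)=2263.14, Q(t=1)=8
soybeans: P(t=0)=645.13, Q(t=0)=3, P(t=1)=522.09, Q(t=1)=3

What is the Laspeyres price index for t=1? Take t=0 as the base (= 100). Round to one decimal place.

91.0

Laspeyres price index uses base-period quantities as weights.
ΣP(t=1)·Q(t=0) = 3152.46×6 + 201.15×5 + 2263.14×7 + 522.09×3 = 18914.76 + 1005.75 + 15841.98 + 1566.27 = 37328.76
ΣP(t=0)·Q(t=0) = 3729.62×6 + 273.02×5 + 2193.21×7 + 645.13×3 = 22377.72 + 1365.1 + 15352.47 + 1935.39 = 41030.68
Index = 37328.76 / 41030.68 × 100 = 90.9777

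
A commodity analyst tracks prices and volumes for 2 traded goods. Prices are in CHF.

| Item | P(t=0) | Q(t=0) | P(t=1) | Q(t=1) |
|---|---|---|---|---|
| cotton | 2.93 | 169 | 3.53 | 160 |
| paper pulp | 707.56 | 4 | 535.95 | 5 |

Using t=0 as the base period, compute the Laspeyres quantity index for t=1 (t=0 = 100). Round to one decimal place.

120.5

Laspeyres quantity index uses base-period prices as weights.
ΣP(t=0)·Q(t=1) = 2.93×160 + 707.56×5 = 468.8 + 3537.8 = 4006.6
ΣP(t=0)·Q(t=0) = 2.93×169 + 707.56×4 = 495.17 + 2830.24 = 3325.41
Index = 4006.6 / 3325.41 × 100 = 120.4844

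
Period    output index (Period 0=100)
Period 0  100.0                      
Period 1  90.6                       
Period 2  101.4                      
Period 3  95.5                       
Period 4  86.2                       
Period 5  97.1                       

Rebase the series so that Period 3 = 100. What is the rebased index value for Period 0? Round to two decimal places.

104.71

Rebased(Period 0) = 100.0 / 95.5 × 100 = 104.7120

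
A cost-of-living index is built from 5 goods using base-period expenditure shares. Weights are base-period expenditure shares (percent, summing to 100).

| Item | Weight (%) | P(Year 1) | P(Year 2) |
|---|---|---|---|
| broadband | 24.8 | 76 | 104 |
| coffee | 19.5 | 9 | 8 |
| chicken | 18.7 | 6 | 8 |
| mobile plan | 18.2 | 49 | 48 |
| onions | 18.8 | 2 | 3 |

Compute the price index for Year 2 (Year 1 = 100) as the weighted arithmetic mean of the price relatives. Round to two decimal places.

broadband: 24.8 × (104/76) = 24.8 × 1.368421 = 33.9368
coffee: 19.5 × (8/9) = 19.5 × 0.888889 = 17.3333
chicken: 18.7 × (8/6) = 18.7 × 1.333333 = 24.9333
mobile plan: 18.2 × (48/49) = 18.2 × 0.979592 = 17.8286
onions: 18.8 × (3/2) = 18.8 × 1.500000 = 28.2000
Index = Σ wᵢ·(p₁ᵢ/p₀ᵢ) = 33.9368 + 17.3333 + 24.9333 + 17.8286 + 28.2000 = 122.2321

122.23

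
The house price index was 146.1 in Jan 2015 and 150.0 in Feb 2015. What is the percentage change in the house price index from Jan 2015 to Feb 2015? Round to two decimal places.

2.67%

Change = (150.0 − 146.1) / 146.1 × 100
       = 3.9 / 146.1 × 100 = 2.6694%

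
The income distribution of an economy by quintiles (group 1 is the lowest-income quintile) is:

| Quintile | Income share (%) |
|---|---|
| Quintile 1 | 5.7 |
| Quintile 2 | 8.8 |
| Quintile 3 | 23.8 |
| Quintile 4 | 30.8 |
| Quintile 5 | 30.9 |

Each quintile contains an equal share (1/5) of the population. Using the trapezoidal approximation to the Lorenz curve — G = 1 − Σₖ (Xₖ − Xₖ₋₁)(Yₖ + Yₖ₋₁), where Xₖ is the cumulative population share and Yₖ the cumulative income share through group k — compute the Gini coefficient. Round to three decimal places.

0.290

Cumulative income shares Yₖ: 0.0570, 0.1450, 0.3830, 0.6910, 1.0000
Σ (Xₖ−Xₖ₋₁)(Yₖ+Yₖ₋₁) = (1/5)(0.0570+0.0000) + (1/5)(0.1450+0.0570) + (1/5)(0.3830+0.1450) + (1/5)(0.6910+0.3830) + (1/5)(1.0000+0.6910)
  = 0.0114 + 0.0404 + 0.1056 + 0.2148 + 0.3382 = 0.7104
G = 1 − 0.7104 = 0.2896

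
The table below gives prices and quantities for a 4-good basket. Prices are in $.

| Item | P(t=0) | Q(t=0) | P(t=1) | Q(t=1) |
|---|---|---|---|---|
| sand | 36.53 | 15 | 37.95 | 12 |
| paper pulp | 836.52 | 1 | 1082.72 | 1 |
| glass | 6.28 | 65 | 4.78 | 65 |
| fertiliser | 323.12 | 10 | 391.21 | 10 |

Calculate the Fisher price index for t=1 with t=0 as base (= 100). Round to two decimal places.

Laspeyres component (base-period weights):
ΣP(t=1)Q(t=0) = 37.95×15 + 1082.72×1 + 4.78×65 + 391.21×10 = 569.25 + 1082.72 + 310.7 + 3912.1 = 5874.77
ΣP(t=0)Q(t=0) = 36.53×15 + 836.52×1 + 6.28×65 + 323.12×10 = 547.95 + 836.52 + 408.2 + 3231.2 = 5023.87
L = 5874.77 / 5023.87 × 100 = 116.9371
Paasche component (current-period weights):
ΣP(t=1)Q(t=1) = 37.95×12 + 1082.72×1 + 4.78×65 + 391.21×10 = 455.4 + 1082.72 + 310.7 + 3912.1 = 5760.92
ΣP(t=0)Q(t=1) = 36.53×12 + 836.52×1 + 6.28×65 + 323.12×10 = 438.36 + 836.52 + 408.2 + 3231.2 = 4914.28
P = 5760.92 / 4914.28 × 100 = 117.2282
Fisher = √(L × P) = √(116.9371 × 117.2282) = 117.0826

117.08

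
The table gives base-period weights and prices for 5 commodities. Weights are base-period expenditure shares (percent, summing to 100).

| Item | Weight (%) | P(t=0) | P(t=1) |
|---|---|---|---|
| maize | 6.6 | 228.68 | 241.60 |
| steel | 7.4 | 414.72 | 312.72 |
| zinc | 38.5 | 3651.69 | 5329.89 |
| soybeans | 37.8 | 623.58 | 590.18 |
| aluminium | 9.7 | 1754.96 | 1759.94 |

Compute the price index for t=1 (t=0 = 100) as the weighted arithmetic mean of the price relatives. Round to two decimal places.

114.25

maize: 6.6 × (241.60/228.68) = 6.6 × 1.056498 = 6.9729
steel: 7.4 × (312.72/414.72) = 7.4 × 0.754051 = 5.5800
zinc: 38.5 × (5329.89/3651.69) = 38.5 × 1.459568 = 56.1934
soybeans: 37.8 × (590.18/623.58) = 37.8 × 0.946438 = 35.7754
aluminium: 9.7 × (1759.94/1754.96) = 9.7 × 1.002838 = 9.7275
Index = Σ wᵢ·(p₁ᵢ/p₀ᵢ) = 6.9729 + 5.5800 + 56.1934 + 35.7754 + 9.7275 = 114.2491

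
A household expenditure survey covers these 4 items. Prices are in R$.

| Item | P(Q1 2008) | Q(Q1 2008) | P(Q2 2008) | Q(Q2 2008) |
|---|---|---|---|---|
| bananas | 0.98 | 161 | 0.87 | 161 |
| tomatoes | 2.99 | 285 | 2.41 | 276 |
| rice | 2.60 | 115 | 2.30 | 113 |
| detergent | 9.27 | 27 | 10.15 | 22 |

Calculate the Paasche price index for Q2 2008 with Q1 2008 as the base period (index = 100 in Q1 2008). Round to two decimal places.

87.01

Paasche price index uses current-period quantities as weights.
ΣP(Q2 2008)·Q(Q2 2008) = 0.87×161 + 2.41×276 + 2.30×113 + 10.15×22 = 140.07 + 665.16 + 259.9 + 223.3 = 1288.43
ΣP(Q1 2008)·Q(Q2 2008) = 0.98×161 + 2.99×276 + 2.60×113 + 9.27×22 = 157.78 + 825.24 + 293.8 + 203.94 = 1480.76
Index = 1288.43 / 1480.76 × 100 = 87.0114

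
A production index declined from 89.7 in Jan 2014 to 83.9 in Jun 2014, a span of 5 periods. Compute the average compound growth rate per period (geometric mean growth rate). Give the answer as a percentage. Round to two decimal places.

Growth factor = (83.9/89.7)^(1/5) = (0.935340)^(1/5) = 0.986720
Growth rate = 0.986720 − 1 = -0.013280 = -1.3280%

-1.33%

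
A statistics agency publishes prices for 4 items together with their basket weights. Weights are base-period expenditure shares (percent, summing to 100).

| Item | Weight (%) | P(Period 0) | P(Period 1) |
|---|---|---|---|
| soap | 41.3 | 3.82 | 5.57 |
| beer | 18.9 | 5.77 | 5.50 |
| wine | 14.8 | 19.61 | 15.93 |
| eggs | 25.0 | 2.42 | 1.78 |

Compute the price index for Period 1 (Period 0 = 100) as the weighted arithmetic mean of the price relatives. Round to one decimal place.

soap: 41.3 × (5.57/3.82) = 41.3 × 1.458115 = 60.2202
beer: 18.9 × (5.50/5.77) = 18.9 × 0.953206 = 18.0156
wine: 14.8 × (15.93/19.61) = 14.8 × 0.812341 = 12.0226
eggs: 25.0 × (1.78/2.42) = 25.0 × 0.735537 = 18.3884
Index = Σ wᵢ·(p₁ᵢ/p₀ᵢ) = 60.2202 + 18.0156 + 12.0226 + 18.3884 = 108.6468

108.6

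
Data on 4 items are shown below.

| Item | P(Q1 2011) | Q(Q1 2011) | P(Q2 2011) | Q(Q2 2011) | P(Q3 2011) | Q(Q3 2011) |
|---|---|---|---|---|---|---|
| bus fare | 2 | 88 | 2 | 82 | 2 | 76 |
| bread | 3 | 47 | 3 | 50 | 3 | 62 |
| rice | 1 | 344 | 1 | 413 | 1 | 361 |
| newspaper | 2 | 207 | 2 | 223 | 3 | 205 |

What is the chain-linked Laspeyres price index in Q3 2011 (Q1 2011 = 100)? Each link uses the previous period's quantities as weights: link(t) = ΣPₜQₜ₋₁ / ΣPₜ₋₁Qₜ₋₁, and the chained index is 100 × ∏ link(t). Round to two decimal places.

Link Q1 2011→Q2 2011:
ΣP(Q2 2011)Q(Q1 2011) = 2×88 + 3×47 + 1×344 + 2×207 = 176 + 141 + 344 + 414 = 1075
ΣP(Q1 2011)Q(Q1 2011) = 2×88 + 3×47 + 1×344 + 2×207 = 176 + 141 + 344 + 414 = 1075
link = 1075/1075 = 1.000000
Link Q2 2011→Q3 2011:
ΣP(Q3 2011)Q(Q2 2011) = 2×82 + 3×50 + 1×413 + 3×223 = 164 + 150 + 413 + 669 = 1396
ΣP(Q2 2011)Q(Q2 2011) = 2×82 + 3×50 + 1×413 + 2×223 = 164 + 150 + 413 + 446 = 1173
link = 1396/1173 = 1.190111
Chained index = 100 × 1.000000 × 1.190111 = 119.0111

119.01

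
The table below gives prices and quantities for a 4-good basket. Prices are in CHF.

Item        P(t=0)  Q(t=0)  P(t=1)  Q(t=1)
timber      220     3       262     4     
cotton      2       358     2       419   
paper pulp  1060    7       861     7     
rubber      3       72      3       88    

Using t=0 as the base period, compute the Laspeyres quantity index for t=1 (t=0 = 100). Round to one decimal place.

Laspeyres quantity index uses base-period prices as weights.
ΣP(t=0)·Q(t=1) = 220×4 + 2×419 + 1060×7 + 3×88 = 880 + 838 + 7420 + 264 = 9402
ΣP(t=0)·Q(t=0) = 220×3 + 2×358 + 1060×7 + 3×72 = 660 + 716 + 7420 + 216 = 9012
Index = 9402 / 9012 × 100 = 104.3276

104.3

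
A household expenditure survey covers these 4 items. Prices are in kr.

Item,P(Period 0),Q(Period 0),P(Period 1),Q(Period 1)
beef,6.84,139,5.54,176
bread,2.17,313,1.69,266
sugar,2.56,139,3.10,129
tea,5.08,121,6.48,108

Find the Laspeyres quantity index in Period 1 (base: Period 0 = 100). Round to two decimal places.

Laspeyres quantity index uses base-period prices as weights.
ΣP(Period 0)·Q(Period 1) = 6.84×176 + 2.17×266 + 2.56×129 + 5.08×108 = 1203.84 + 577.22 + 330.24 + 548.64 = 2659.94
ΣP(Period 0)·Q(Period 0) = 6.84×139 + 2.17×313 + 2.56×139 + 5.08×121 = 950.76 + 679.21 + 355.84 + 614.68 = 2600.49
Index = 2659.94 / 2600.49 × 100 = 102.2861

102.29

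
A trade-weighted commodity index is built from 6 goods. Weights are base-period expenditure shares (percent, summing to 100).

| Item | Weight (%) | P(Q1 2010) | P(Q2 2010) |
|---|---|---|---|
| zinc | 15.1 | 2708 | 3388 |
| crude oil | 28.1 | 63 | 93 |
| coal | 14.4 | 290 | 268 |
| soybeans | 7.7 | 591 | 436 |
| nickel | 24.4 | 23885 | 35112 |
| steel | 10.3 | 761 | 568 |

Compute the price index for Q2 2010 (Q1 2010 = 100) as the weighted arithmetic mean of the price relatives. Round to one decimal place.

122.9

zinc: 15.1 × (3388/2708) = 15.1 × 1.251108 = 18.8917
crude oil: 28.1 × (93/63) = 28.1 × 1.476190 = 41.4810
coal: 14.4 × (268/290) = 14.4 × 0.924138 = 13.3076
soybeans: 7.7 × (436/591) = 7.7 × 0.737733 = 5.6805
nickel: 24.4 × (35112/23885) = 24.4 × 1.470044 = 35.8691
steel: 10.3 × (568/761) = 10.3 × 0.746386 = 7.6878
Index = Σ wᵢ·(p₁ᵢ/p₀ᵢ) = 18.8917 + 41.4810 + 13.3076 + 5.6805 + 35.8691 + 7.6878 = 122.9177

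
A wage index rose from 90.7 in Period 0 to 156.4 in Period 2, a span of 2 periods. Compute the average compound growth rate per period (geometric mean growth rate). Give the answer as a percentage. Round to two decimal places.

Growth factor = (156.4/90.7)^(1/2) = (1.724366)^(1/2) = 1.313151
Growth rate = 1.313151 − 1 = 0.313151 = 31.3151%

31.32%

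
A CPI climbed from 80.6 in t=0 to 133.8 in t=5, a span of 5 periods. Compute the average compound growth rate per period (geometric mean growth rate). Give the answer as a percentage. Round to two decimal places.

10.67%

Growth factor = (133.8/80.6)^(1/5) = (1.660050)^(1/5) = 1.106685
Growth rate = 1.106685 − 1 = 0.106685 = 10.6685%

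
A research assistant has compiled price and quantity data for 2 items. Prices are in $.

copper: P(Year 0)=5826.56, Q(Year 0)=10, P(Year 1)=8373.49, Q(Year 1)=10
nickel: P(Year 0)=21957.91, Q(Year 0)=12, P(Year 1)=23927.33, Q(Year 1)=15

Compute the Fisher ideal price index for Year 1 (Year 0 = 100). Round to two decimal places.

Laspeyres component (base-period weights):
ΣP(Year 1)Q(Year 0) = 8373.49×10 + 23927.33×12 = 83734.9 + 287127.96 = 370862.86
ΣP(Year 0)Q(Year 0) = 5826.56×10 + 21957.91×12 = 58265.6 + 263494.92 = 321760.52
L = 370862.86 / 321760.52 × 100 = 115.2605
Paasche component (current-period weights):
ΣP(Year 1)Q(Year 1) = 8373.49×10 + 23927.33×15 = 83734.9 + 358909.95 = 442644.85
ΣP(Year 0)Q(Year 1) = 5826.56×10 + 21957.91×15 = 58265.6 + 329368.65 = 387634.25
P = 442644.85 / 387634.25 × 100 = 114.1914
Fisher = √(L × P) = √(115.2605 × 114.1914) = 114.7247

114.72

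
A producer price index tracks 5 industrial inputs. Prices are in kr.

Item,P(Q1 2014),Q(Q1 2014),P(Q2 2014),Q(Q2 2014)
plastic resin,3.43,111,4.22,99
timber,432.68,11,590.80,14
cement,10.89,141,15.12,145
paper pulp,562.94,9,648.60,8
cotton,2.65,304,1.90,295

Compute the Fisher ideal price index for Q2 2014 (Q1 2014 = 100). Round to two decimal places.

124.52

Laspeyres component (base-period weights):
ΣP(Q2 2014)Q(Q1 2014) = 4.22×111 + 590.80×11 + 15.12×141 + 648.60×9 + 1.90×304 = 468.42 + 6498.8 + 2131.92 + 5837.4 + 577.6 = 15514.14
ΣP(Q1 2014)Q(Q1 2014) = 3.43×111 + 432.68×11 + 10.89×141 + 562.94×9 + 2.65×304 = 380.73 + 4759.48 + 1535.49 + 5066.46 + 805.6 = 12547.76
L = 15514.14 / 12547.76 × 100 = 123.6407
Paasche component (current-period weights):
ΣP(Q2 2014)Q(Q2 2014) = 4.22×99 + 590.80×14 + 15.12×145 + 648.60×8 + 1.90×295 = 417.78 + 8271.2 + 2192.4 + 5188.8 + 560.5 = 16630.68
ΣP(Q1 2014)Q(Q2 2014) = 3.43×99 + 432.68×14 + 10.89×145 + 562.94×8 + 2.65×295 = 339.57 + 6057.52 + 1579.05 + 4503.52 + 781.75 = 13261.41
P = 16630.68 / 13261.41 × 100 = 125.4066
Fisher = √(L × P) = √(123.6407 × 125.4066) = 124.5205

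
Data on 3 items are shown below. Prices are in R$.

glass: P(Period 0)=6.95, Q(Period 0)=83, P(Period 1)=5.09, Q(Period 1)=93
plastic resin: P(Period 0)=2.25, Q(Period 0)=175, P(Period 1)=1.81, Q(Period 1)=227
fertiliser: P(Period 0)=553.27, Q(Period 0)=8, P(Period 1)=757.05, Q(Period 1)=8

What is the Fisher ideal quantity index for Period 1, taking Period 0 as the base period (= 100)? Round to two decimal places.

102.79

Laspeyres component (base-period weights):
ΣP(Period 0)Q(Period 1) = 6.95×93 + 2.25×227 + 553.27×8 = 646.35 + 510.75 + 4426.16 = 5583.26
ΣP(Period 0)Q(Period 0) = 6.95×83 + 2.25×175 + 553.27×8 = 576.85 + 393.75 + 4426.16 = 5396.76
L = 5583.26 / 5396.76 × 100 = 103.4558
Paasche component (current-period weights):
ΣP(Period 1)Q(Period 1) = 5.09×93 + 1.81×227 + 757.05×8 = 473.37 + 410.87 + 6056.4 = 6940.64
ΣP(Period 1)Q(Period 0) = 5.09×83 + 1.81×175 + 757.05×8 = 422.47 + 316.75 + 6056.4 = 6795.62
P = 6940.64 / 6795.62 × 100 = 102.1340
Fisher = √(L × P) = √(103.4558 × 102.1340) = 102.7928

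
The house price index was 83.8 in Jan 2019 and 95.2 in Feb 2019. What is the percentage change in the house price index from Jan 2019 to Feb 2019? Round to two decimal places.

13.60%

Change = (95.2 − 83.8) / 83.8 × 100
       = 11.4 / 83.8 × 100 = 13.6038%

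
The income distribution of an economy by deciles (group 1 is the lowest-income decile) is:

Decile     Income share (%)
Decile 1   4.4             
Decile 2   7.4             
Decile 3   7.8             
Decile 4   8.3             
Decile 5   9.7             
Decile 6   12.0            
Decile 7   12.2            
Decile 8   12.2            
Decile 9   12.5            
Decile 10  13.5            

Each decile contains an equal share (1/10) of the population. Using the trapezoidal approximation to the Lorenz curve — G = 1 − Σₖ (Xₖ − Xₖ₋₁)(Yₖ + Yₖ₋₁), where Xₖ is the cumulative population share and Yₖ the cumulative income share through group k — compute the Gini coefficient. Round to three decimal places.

0.154

Cumulative income shares Yₖ: 0.0440, 0.1180, 0.1960, 0.2790, 0.3760, 0.4960, 0.6180, 0.7400, 0.8650, 1.0000
Σ (Xₖ−Xₖ₋₁)(Yₖ+Yₖ₋₁) = (1/10)(0.0440+0.0000) + (1/10)(0.1180+0.0440) + (1/10)(0.1960+0.1180) + (1/10)(0.2790+0.1960) + (1/10)(0.3760+0.2790) + (1/10)(0.4960+0.3760) + (1/10)(0.6180+0.4960) + (1/10)(0.7400+0.6180) + (1/10)(0.8650+0.7400) + (1/10)(1.0000+0.8650)
  = 0.0044 + 0.0162 + 0.0314 + 0.0475 + 0.0655 + 0.0872 + 0.1114 + 0.1358 + 0.1605 + 0.1865 = 0.8464
G = 1 − 0.8464 = 0.1536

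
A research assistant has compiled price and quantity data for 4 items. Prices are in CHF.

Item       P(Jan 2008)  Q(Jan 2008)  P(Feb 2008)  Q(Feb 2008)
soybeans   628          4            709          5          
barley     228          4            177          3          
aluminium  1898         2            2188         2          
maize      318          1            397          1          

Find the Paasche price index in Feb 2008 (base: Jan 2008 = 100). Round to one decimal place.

111.5

Paasche price index uses current-period quantities as weights.
ΣP(Feb 2008)·Q(Feb 2008) = 709×5 + 177×3 + 2188×2 + 397×1 = 3545 + 531 + 4376 + 397 = 8849
ΣP(Jan 2008)·Q(Feb 2008) = 628×5 + 228×3 + 1898×2 + 318×1 = 3140 + 684 + 3796 + 318 = 7938
Index = 8849 / 7938 × 100 = 111.4764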